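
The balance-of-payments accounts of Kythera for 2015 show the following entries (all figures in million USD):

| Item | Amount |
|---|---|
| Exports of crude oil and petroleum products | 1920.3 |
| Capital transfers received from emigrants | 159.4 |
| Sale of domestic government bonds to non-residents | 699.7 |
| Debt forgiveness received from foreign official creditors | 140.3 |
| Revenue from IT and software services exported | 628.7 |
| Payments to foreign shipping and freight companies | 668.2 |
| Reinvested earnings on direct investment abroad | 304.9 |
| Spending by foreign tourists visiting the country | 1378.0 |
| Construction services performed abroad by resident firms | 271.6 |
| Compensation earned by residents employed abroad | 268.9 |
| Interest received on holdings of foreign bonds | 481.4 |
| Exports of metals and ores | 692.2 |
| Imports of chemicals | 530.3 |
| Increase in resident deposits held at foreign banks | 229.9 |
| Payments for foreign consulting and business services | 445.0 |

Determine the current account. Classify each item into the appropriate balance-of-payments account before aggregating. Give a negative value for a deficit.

Goods: -530.3 + 1920.3 + 692.2 = 2082.2
Services: -668.2 + 1378.0 + 628.7 - 445.0 + 271.6 = 1165.1
Primary income: 481.4 + 268.9 + 304.9 = 1055.2
Current account = 2082.2 + 1165.1 + 1055.2 = 4302.5
(Excluded from the current account — capital account: capital transfers received from emigrants 159.4, debt forgiveness received from foreign official creditors 140.3; financial account: sale of domestic government bonds to non-residents 699.7, increase in resident deposits held at foreign banks 229.9.)

4302.5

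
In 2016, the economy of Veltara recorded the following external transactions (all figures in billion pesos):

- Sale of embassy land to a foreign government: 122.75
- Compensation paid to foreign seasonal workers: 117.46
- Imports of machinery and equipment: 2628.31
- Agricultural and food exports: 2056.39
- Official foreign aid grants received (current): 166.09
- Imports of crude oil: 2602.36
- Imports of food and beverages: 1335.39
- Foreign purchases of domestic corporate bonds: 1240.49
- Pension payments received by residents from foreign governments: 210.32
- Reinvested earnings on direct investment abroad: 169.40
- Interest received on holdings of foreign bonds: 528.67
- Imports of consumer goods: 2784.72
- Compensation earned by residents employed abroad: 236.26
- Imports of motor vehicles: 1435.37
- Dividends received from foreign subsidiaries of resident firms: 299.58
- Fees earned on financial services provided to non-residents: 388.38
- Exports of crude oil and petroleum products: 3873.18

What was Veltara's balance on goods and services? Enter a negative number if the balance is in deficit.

Goods: -2628.31 + 3873.18 + 2056.39 - 1435.37 - 2784.72 - 1335.39 - 2602.36 = -4856.58
Services: 388.38
Trade balance = -4856.58 + 388.38 = -4468.20
(Excluded from the trade balance — capital account: sale of embassy land to a foreign government 122.75; primary income: compensation paid to foreign seasonal workers 117.46, reinvested earnings on direct investment abroad 169.40, interest received on holdings of foreign bonds 528.67, compensation earned by residents employed abroad 236.26, dividends received from foreign subsidiaries of resident firms 299.58; secondary income: official foreign aid grants received (current) 166.09, pension payments received by residents from foreign governments 210.32; financial account: foreign purchases of domestic corporate bonds 1240.49.)

-4468.20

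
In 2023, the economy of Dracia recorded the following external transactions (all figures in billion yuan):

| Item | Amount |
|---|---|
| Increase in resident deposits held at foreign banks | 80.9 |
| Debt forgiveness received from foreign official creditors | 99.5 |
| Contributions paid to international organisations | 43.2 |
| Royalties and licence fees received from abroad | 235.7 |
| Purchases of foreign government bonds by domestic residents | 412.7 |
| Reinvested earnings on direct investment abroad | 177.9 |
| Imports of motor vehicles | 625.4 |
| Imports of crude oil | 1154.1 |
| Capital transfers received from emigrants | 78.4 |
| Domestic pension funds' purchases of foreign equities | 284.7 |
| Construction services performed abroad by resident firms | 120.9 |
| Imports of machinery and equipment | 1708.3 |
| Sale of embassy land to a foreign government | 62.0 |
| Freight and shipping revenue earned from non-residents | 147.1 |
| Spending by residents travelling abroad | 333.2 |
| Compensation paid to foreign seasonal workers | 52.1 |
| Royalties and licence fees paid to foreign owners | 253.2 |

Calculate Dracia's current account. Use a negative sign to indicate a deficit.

-3487.9

Goods: -1154.1 - 625.4 - 1708.3 = -3487.8
Services: 120.9 + 147.1 + 235.7 - 333.2 - 253.2 = -82.7
Primary income: -52.1 + 177.9 = 125.8
Secondary income: -43.2
Current account = (-3487.8) + (-82.7) + 125.8 + (-43.2) = -3487.9
(Excluded from the current account — financial account: increase in resident deposits held at foreign banks 80.9, purchases of foreign government bonds by domestic residents 412.7, domestic pension funds' purchases of foreign equities 284.7; capital account: debt forgiveness received from foreign official creditors 99.5, capital transfers received from emigrants 78.4, sale of embassy land to a foreign government 62.0.)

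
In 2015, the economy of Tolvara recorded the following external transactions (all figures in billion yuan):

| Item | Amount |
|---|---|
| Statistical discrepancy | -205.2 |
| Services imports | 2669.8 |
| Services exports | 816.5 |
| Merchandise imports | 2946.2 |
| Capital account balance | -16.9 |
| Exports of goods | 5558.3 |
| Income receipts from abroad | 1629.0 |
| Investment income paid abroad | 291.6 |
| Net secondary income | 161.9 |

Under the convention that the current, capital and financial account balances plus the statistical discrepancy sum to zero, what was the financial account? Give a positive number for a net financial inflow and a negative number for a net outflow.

-2036.0

Goods balance = 5558.3 - 2946.2 = 2612.1
Services balance = 816.5 - 2669.8 = -1853.3
Trade balance (goods + services) = 2612.1 + (-1853.3) = 758.8
Net primary income = 1629.0 - 291.6 = 1337.4
Net secondary income = 161.9
Current account = 758.8 + 1337.4 + 161.9 = 2258.1
Financial account = -(2258.1 + (-16.9) + (-205.2)) = -2036.0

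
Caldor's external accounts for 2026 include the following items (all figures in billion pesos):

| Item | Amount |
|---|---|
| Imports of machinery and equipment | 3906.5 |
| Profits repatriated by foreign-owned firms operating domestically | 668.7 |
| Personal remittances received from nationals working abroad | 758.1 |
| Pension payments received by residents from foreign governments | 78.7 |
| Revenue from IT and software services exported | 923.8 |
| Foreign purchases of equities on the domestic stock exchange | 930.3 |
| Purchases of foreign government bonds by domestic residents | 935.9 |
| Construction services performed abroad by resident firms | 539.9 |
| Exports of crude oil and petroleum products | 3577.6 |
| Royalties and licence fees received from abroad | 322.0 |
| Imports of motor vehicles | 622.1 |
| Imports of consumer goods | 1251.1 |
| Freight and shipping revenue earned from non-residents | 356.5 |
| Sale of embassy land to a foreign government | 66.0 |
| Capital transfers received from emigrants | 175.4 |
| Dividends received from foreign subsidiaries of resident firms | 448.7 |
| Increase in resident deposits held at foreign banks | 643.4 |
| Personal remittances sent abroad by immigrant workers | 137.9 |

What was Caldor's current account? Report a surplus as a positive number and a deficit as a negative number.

419.0

Goods: -622.1 + 3577.6 - 3906.5 - 1251.1 = -2202.1
Services: 539.9 + 923.8 + 356.5 + 322.0 = 2142.2
Primary income: -668.7 + 448.7 = -220.0
Secondary income: 78.7 - 137.9 + 758.1 = 698.9
Current account = (-2202.1) + 2142.2 + (-220.0) + 698.9 = 419.0
(Excluded from the current account — financial account: foreign purchases of equities on the domestic stock exchange 930.3, purchases of foreign government bonds by domestic residents 935.9, increase in resident deposits held at foreign banks 643.4; capital account: sale of embassy land to a foreign government 66.0, capital transfers received from emigrants 175.4.)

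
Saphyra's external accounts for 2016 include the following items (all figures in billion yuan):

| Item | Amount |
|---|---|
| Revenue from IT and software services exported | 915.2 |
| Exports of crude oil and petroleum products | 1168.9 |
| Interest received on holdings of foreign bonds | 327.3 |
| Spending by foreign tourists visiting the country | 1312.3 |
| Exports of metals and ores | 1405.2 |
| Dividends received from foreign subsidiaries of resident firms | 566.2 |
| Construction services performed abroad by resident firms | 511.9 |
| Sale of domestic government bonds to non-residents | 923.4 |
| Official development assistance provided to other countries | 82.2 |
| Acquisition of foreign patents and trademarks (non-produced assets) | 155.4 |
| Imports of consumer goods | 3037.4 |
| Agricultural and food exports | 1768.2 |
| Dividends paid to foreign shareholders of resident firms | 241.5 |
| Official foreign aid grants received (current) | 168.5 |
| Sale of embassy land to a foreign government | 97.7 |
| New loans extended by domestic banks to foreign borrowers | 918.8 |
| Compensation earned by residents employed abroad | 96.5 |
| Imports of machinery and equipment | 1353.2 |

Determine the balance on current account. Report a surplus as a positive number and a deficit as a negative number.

3525.9

Goods: 1405.2 + 1768.2 - 3037.4 + 1168.9 - 1353.2 = -48.3
Services: 1312.3 + 511.9 + 915.2 = 2739.4
Primary income: 96.5 + 327.3 - 241.5 + 566.2 = 748.5
Secondary income: -82.2 + 168.5 = 86.3
Current account = (-48.3) + 2739.4 + 748.5 + 86.3 = 3525.9
(Excluded from the current account — financial account: sale of domestic government bonds to non-residents 923.4, new loans extended by domestic banks to foreign borrowers 918.8; capital account: acquisition of foreign patents and trademarks (non-produced assets) 155.4, sale of embassy land to a foreign government 97.7.)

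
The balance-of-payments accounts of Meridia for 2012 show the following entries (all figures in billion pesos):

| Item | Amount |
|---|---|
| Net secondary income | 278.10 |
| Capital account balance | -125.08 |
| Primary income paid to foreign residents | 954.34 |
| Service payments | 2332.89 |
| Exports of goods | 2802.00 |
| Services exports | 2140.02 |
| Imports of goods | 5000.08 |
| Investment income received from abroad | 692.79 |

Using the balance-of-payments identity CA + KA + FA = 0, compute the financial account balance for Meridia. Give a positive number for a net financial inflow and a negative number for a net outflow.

2499.48

Goods balance = 2802.00 - 5000.08 = -2198.08
Services balance = 2140.02 - 2332.89 = -192.87
Trade balance (goods + services) = -2198.08 + (-192.87) = -2390.95
Net primary income = 692.79 - 954.34 = -261.55
Net secondary income = 278.10
Current account = -2390.95 + (-261.55) + 278.10 = -2374.40
Financial account = -(-2374.40 + (-125.08)) = 2499.48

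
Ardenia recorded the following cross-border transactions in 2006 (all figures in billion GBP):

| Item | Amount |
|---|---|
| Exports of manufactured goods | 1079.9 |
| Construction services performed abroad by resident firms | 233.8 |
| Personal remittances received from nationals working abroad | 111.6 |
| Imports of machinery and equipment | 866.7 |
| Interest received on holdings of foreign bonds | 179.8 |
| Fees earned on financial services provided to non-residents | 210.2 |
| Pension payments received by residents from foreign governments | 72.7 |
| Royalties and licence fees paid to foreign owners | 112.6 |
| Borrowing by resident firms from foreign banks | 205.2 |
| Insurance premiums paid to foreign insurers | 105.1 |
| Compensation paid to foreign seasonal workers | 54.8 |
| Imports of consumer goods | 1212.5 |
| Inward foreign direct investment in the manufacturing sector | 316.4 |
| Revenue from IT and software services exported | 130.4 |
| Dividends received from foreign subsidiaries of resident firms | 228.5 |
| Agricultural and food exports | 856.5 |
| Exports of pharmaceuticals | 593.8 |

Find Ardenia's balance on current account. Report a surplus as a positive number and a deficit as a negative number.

1345.5

Goods: 856.5 + 1079.9 + 593.8 - 1212.5 - 866.7 = 451.0
Services: 210.2 + 233.8 - 112.6 - 105.1 + 130.4 = 356.7
Primary income: -54.8 + 228.5 + 179.8 = 353.5
Secondary income: 72.7 + 111.6 = 184.3
Current account = 451.0 + 356.7 + 353.5 + 184.3 = 1345.5
(Excluded from the current account — financial account: borrowing by resident firms from foreign banks 205.2, inward foreign direct investment in the manufacturing sector 316.4.)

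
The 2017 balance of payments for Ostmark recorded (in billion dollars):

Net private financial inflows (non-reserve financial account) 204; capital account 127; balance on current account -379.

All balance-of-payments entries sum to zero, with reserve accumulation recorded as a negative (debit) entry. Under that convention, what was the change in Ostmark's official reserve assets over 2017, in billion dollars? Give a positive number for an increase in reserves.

Official reserve transactions balance = -((-379) + 127 + 204) = 48
An accumulation of reserves is recorded as a debit (negative entry), so the change in the stock of reserves is the negative of that balance.
Change in official reserves = -(48) = -48

-48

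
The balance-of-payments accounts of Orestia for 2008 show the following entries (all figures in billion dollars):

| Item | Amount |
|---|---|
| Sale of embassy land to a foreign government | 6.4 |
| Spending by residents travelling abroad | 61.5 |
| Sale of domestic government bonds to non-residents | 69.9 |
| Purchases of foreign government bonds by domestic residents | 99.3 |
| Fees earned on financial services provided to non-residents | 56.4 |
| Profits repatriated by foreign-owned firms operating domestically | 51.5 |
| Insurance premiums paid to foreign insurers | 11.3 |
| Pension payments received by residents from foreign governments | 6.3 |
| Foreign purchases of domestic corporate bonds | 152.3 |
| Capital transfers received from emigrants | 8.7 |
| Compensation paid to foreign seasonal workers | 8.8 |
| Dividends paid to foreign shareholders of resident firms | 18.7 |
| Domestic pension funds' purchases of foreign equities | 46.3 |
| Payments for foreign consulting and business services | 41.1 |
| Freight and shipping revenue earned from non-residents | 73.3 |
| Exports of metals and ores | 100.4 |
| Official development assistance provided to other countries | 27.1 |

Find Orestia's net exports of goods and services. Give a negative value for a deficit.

116.2

Goods: 100.4
Services: 56.4 - 41.1 - 61.5 + 73.3 - 11.3 = 15.8
Trade balance = 100.4 + 15.8 = 116.2
(Excluded from the trade balance — capital account: sale of embassy land to a foreign government 6.4, capital transfers received from emigrants 8.7; financial account: sale of domestic government bonds to non-residents 69.9, purchases of foreign government bonds by domestic residents 99.3, foreign purchases of domestic corporate bonds 152.3, domestic pension funds' purchases of foreign equities 46.3; primary income: profits repatriated by foreign-owned firms operating domestically 51.5, compensation paid to foreign seasonal workers 8.8, dividends paid to foreign shareholders of resident firms 18.7; secondary income: pension payments received by residents from foreign governments 6.3, official development assistance provided to other countries 27.1.)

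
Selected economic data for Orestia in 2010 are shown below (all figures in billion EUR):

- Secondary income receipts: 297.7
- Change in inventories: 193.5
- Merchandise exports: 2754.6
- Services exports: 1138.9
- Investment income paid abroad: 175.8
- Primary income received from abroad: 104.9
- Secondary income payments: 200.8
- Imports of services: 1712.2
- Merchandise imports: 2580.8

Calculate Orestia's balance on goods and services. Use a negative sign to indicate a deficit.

Goods balance = 2754.6 - 2580.8 = 173.8
Services balance = 1138.9 - 1712.2 = -573.3
Trade balance (goods + services) = 173.8 + (-573.3) = -399.5

-399.5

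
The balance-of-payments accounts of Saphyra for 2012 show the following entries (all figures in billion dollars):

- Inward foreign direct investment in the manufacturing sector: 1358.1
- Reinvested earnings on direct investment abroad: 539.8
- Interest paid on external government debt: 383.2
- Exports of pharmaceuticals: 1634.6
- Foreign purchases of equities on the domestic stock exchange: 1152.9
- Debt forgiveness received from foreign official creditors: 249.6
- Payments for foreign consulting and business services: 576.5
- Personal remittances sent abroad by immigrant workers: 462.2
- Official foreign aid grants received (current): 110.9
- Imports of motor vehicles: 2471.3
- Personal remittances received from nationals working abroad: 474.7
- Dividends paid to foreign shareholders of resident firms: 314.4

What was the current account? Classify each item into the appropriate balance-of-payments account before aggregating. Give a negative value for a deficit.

-1447.6

Goods: -2471.3 + 1634.6 = -836.7
Services: -576.5
Primary income: -314.4 + 539.8 - 383.2 = -157.8
Secondary income: 110.9 - 462.2 + 474.7 = 123.4
Current account = (-836.7) + (-576.5) + (-157.8) + 123.4 = -1447.6
(Excluded from the current account — financial account: inward foreign direct investment in the manufacturing sector 1358.1, foreign purchases of equities on the domestic stock exchange 1152.9; capital account: debt forgiveness received from foreign official creditors 249.6.)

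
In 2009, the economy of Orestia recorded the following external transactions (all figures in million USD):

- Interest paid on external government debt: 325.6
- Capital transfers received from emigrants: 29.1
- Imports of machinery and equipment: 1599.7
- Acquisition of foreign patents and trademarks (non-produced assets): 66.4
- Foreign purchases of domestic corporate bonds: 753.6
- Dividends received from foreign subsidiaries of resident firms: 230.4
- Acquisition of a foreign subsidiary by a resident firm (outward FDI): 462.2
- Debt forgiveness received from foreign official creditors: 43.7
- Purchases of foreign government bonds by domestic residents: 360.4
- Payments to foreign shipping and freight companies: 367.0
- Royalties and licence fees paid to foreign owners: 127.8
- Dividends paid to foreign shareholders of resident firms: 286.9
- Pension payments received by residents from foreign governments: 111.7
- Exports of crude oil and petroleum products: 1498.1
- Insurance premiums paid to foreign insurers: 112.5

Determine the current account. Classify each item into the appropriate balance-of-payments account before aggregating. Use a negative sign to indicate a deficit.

-979.3

Goods: -1599.7 + 1498.1 = -101.6
Services: -112.5 - 367.0 - 127.8 = -607.3
Primary income: 230.4 - 325.6 - 286.9 = -382.1
Secondary income: 111.7
Current account = (-101.6) + (-607.3) + (-382.1) + 111.7 = -979.3
(Excluded from the current account — capital account: capital transfers received from emigrants 29.1, acquisition of foreign patents and trademarks (non-produced assets) 66.4, debt forgiveness received from foreign official creditors 43.7; financial account: foreign purchases of domestic corporate bonds 753.6, acquisition of a foreign subsidiary by a resident firm (outward FDI) 462.2, purchases of foreign government bonds by domestic residents 360.4.)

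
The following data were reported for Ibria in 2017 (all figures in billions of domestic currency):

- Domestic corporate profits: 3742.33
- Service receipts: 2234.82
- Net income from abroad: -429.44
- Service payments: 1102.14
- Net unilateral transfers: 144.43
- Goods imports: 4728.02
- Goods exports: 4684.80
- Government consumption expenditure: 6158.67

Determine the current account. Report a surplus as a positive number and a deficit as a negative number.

Goods balance = 4684.80 - 4728.02 = -43.22
Services balance = 2234.82 - 1102.14 = 1132.68
Trade balance (goods + services) = -43.22 + 1132.68 = 1089.46
Net primary income = -429.44
Net secondary income = 144.43
Current account = 1089.46 + (-429.44) + 144.43 = 804.45

804.45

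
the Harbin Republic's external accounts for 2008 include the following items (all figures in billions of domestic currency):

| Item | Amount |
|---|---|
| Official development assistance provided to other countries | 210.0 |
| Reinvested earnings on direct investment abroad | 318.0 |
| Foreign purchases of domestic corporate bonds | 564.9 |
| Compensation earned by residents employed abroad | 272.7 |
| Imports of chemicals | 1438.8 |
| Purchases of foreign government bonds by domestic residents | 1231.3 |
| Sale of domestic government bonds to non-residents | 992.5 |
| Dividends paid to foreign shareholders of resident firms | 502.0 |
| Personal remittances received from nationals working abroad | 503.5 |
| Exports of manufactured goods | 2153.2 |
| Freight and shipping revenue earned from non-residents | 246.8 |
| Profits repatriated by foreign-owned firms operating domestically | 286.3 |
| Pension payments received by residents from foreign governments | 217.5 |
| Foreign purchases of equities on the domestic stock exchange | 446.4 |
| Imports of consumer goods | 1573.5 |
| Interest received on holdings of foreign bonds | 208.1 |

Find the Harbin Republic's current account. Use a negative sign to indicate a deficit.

-90.8

Goods: -1573.5 + 2153.2 - 1438.8 = -859.1
Services: 246.8
Primary income: -286.3 + 272.7 + 208.1 + 318.0 - 502.0 = 10.5
Secondary income: 503.5 + 217.5 - 210.0 = 511.0
Current account = (-859.1) + 246.8 + 10.5 + 511.0 = -90.8
(Excluded from the current account — financial account: foreign purchases of domestic corporate bonds 564.9, purchases of foreign government bonds by domestic residents 1231.3, sale of domestic government bonds to non-residents 992.5, foreign purchases of equities on the domestic stock exchange 446.4.)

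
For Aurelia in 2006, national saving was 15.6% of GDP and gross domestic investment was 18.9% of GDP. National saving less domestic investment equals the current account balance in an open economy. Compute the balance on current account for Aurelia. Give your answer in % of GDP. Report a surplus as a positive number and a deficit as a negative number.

-3.3

S - I = CA (net lending to the rest of the world).
CA = S - I = 15.6 - 18.9 = -3.3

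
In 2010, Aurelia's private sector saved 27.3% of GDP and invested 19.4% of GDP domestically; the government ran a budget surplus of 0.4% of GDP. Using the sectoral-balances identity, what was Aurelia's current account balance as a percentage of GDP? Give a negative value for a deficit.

By the sectoral-balances identity, CA = (S_private - I) + (T - G).
Private balance = 27.3 - 19.4 = 7.9
Government balance (T - G) = 0.4
CA = 7.9 + 0.4 = 8.3

8.3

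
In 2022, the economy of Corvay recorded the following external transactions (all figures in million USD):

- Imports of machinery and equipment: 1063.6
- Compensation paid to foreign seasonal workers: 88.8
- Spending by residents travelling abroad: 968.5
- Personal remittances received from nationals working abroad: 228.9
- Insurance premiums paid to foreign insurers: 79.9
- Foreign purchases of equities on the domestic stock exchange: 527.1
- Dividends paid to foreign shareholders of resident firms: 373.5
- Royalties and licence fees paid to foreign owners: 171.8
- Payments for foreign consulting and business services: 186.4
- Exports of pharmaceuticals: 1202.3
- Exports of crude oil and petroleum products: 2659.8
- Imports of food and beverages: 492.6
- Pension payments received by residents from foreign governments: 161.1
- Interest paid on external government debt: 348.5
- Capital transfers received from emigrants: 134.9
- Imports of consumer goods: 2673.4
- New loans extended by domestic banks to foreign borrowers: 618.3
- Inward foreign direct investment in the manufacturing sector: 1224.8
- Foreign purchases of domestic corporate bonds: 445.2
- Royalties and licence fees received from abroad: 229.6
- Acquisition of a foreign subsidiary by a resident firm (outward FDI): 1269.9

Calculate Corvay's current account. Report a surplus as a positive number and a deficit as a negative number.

-1965.3

Goods: -1063.6 - 2673.4 - 492.6 + 2659.8 + 1202.3 = -367.5
Services: 229.6 - 186.4 - 171.8 - 968.5 - 79.9 = -1177.0
Primary income: -373.5 - 348.5 - 88.8 = -810.8
Secondary income: 228.9 + 161.1 = 390.0
Current account = (-367.5) + (-1177.0) + (-810.8) + 390.0 = -1965.3
(Excluded from the current account — financial account: foreign purchases of equities on the domestic stock exchange 527.1, new loans extended by domestic banks to foreign borrowers 618.3, inward foreign direct investment in the manufacturing sector 1224.8, foreign purchases of domestic corporate bonds 445.2, acquisition of a foreign subsidiary by a resident firm (outward FDI) 1269.9; capital account: capital transfers received from emigrants 134.9.)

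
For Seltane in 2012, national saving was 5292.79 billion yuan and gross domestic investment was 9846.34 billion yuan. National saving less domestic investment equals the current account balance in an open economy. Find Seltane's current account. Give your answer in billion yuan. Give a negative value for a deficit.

CA = S - I = 5292.79 - 9846.34 = -4553.55

-4553.55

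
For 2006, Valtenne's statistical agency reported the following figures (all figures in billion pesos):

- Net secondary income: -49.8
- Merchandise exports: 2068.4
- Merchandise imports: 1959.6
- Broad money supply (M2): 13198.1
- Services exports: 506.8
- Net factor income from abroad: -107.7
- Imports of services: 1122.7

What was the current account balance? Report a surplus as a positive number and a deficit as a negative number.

Goods balance = 2068.4 - 1959.6 = 108.8
Services balance = 506.8 - 1122.7 = -615.9
Trade balance (goods + services) = 108.8 + (-615.9) = -507.1
Net primary income = -107.7
Net secondary income = -49.8
Current account = -507.1 + (-107.7) + (-49.8) = -664.6

-664.6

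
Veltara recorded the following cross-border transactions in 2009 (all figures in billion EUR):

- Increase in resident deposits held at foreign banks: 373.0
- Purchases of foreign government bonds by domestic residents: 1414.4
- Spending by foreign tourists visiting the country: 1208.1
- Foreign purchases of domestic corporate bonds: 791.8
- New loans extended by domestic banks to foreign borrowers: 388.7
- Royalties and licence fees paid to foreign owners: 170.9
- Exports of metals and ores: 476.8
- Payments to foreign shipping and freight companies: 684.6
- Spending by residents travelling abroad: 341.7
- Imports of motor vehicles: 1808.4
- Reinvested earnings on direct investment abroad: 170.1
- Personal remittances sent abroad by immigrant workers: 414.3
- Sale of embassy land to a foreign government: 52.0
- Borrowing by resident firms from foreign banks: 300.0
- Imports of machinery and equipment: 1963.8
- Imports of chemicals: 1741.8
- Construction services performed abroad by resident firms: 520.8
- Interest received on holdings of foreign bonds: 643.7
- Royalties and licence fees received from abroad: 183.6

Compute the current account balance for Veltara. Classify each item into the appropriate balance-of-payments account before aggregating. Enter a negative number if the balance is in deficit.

Goods: -1963.8 - 1741.8 - 1808.4 + 476.8 = -5037.2
Services: -341.7 + 183.6 - 170.9 + 1208.1 + 520.8 - 684.6 = 715.3
Primary income: 643.7 + 170.1 = 813.8
Secondary income: -414.3
Current account = (-5037.2) + 715.3 + 813.8 + (-414.3) = -3922.4
(Excluded from the current account — financial account: increase in resident deposits held at foreign banks 373.0, purchases of foreign government bonds by domestic residents 1414.4, foreign purchases of domestic corporate bonds 791.8, new loans extended by domestic banks to foreign borrowers 388.7, borrowing by resident firms from foreign banks 300.0; capital account: sale of embassy land to a foreign government 52.0.)

-3922.4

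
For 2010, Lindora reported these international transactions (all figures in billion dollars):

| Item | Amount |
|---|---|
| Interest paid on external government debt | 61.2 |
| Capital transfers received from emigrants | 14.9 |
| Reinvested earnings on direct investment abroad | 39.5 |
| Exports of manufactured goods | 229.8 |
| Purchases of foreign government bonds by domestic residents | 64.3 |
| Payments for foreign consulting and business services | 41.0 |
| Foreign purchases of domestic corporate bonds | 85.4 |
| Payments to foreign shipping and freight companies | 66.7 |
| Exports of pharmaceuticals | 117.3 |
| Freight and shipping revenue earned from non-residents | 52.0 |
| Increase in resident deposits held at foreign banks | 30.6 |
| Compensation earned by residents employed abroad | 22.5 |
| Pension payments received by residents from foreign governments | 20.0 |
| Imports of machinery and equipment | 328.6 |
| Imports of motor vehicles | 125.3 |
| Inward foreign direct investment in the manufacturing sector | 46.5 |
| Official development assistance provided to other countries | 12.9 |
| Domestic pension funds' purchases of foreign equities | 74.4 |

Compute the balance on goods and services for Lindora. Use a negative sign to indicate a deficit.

-162.5

Goods: -328.6 + 229.8 - 125.3 + 117.3 = -106.8
Services: 52.0 - 41.0 - 66.7 = -55.7
Trade balance = -106.8 + (-55.7) = -162.5
(Excluded from the trade balance — primary income: interest paid on external government debt 61.2, reinvested earnings on direct investment abroad 39.5, compensation earned by residents employed abroad 22.5; capital account: capital transfers received from emigrants 14.9; financial account: purchases of foreign government bonds by domestic residents 64.3, foreign purchases of domestic corporate bonds 85.4, increase in resident deposits held at foreign banks 30.6, inward foreign direct investment in the manufacturing sector 46.5, domestic pension funds' purchases of foreign equities 74.4; secondary income: pension payments received by residents from foreign governments 20.0, official development assistance provided to other countries 12.9.)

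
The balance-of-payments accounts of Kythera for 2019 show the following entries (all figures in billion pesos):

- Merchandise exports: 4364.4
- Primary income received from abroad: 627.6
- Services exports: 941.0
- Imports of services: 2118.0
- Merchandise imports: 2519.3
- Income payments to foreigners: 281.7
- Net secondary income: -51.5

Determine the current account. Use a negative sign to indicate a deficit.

Goods balance = 4364.4 - 2519.3 = 1845.1
Services balance = 941.0 - 2118.0 = -1177.0
Trade balance (goods + services) = 1845.1 + (-1177.0) = 668.1
Net primary income = 627.6 - 281.7 = 345.9
Net secondary income = -51.5
Current account = 668.1 + 345.9 + (-51.5) = 962.5

962.5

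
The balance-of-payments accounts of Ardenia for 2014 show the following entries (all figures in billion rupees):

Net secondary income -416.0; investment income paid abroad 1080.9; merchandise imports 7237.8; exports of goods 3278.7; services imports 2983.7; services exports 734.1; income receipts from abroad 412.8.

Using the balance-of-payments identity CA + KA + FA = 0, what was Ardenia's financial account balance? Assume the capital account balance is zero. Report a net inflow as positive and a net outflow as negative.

Goods balance = 3278.7 - 7237.8 = -3959.1
Services balance = 734.1 - 2983.7 = -2249.6
Trade balance (goods + services) = -3959.1 + (-2249.6) = -6208.7
Net primary income = 412.8 - 1080.9 = -668.1
Net secondary income = -416.0
Current account = -6208.7 + (-668.1) + (-416.0) = -7292.8
Financial account = -(-7292.8) = 7292.8

7292.8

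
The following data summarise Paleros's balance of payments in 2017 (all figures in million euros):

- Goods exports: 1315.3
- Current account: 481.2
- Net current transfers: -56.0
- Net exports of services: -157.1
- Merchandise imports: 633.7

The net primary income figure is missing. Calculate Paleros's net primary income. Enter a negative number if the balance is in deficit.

Current account = goods balance + services balance + net primary income + net secondary income
Sum of the known components = 468.5
Net primary income = CA - (known components) = 481.2 - 468.5 = 12.7

12.7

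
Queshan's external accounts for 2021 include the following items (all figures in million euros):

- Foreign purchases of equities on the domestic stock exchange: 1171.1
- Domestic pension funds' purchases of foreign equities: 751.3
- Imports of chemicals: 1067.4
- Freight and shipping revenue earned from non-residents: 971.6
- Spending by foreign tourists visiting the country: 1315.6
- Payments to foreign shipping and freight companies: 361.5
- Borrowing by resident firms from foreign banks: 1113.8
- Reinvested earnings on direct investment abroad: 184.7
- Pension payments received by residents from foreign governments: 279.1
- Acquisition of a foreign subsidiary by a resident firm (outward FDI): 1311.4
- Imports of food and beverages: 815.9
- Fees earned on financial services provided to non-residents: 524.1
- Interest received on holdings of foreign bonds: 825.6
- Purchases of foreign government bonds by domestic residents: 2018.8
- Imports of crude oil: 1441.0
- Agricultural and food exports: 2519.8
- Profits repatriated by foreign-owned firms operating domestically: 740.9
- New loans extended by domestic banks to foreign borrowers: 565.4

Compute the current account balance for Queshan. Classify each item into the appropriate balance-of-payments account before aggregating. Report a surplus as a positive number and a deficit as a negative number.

Goods: -815.9 - 1067.4 - 1441.0 + 2519.8 = -804.5
Services: 524.1 - 361.5 + 971.6 + 1315.6 = 2449.8
Primary income: 825.6 + 184.7 - 740.9 = 269.4
Secondary income: 279.1
Current account = (-804.5) + 2449.8 + 269.4 + 279.1 = 2193.8
(Excluded from the current account — financial account: foreign purchases of equities on the domestic stock exchange 1171.1, domestic pension funds' purchases of foreign equities 751.3, borrowing by resident firms from foreign banks 1113.8, acquisition of a foreign subsidiary by a resident firm (outward FDI) 1311.4, purchases of foreign government bonds by domestic residents 2018.8, new loans extended by domestic banks to foreign borrowers 565.4.)

2193.8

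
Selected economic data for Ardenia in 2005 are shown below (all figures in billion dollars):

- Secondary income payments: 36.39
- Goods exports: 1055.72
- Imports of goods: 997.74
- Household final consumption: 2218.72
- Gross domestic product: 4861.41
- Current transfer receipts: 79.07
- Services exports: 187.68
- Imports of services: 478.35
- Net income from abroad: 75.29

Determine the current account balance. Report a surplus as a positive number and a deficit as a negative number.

-114.72

Goods balance = 1055.72 - 997.74 = 57.98
Services balance = 187.68 - 478.35 = -290.67
Trade balance (goods + services) = 57.98 + (-290.67) = -232.69
Net primary income = 75.29
Net secondary income = 79.07 - 36.39 = 42.68
Current account = -232.69 + 75.29 + 42.68 = -114.72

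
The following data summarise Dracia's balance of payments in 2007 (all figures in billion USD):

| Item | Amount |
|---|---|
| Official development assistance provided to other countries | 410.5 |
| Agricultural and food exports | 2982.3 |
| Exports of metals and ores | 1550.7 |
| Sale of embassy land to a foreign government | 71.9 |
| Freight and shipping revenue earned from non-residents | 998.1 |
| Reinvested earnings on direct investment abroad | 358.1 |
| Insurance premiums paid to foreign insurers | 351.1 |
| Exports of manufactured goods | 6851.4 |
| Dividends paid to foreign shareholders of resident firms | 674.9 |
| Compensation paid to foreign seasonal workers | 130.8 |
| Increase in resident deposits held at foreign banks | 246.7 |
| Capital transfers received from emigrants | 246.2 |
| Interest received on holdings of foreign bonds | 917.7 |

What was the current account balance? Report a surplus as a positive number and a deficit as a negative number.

Goods: 2982.3 + 1550.7 + 6851.4 = 11384.4
Services: -351.1 + 998.1 = 647.0
Primary income: 917.7 + 358.1 - 130.8 - 674.9 = 470.1
Secondary income: -410.5
Current account = 11384.4 + 647.0 + 470.1 + (-410.5) = 12091.0
(Excluded from the current account — capital account: sale of embassy land to a foreign government 71.9, capital transfers received from emigrants 246.2; financial account: increase in resident deposits held at foreign banks 246.7.)

12091.0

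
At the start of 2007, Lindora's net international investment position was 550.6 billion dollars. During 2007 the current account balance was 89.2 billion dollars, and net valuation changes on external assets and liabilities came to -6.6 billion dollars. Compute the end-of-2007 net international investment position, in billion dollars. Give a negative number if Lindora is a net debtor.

Change in NIIP = current account + net valuation change = 89.2 + (-6.6) = 82.6
End-of-year NIIP = 550.6 + 82.6 = 633.2

633.2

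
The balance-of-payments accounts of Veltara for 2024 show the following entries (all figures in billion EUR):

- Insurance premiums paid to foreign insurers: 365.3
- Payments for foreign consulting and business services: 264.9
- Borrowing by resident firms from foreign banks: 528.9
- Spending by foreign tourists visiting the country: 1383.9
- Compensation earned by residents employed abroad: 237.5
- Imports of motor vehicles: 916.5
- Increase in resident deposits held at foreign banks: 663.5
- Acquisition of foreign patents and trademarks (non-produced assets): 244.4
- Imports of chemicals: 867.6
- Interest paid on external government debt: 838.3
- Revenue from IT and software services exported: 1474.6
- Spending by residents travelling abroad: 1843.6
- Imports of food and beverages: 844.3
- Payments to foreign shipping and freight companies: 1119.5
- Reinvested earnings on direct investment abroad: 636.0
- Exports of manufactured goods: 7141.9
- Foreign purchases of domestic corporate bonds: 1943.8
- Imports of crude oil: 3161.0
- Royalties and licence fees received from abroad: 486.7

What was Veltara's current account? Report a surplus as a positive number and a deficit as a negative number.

1139.6

Goods: -844.3 + 7141.9 - 3161.0 - 867.6 - 916.5 = 1352.5
Services: -1119.5 - 365.3 + 1474.6 + 486.7 + 1383.9 - 1843.6 - 264.9 = -248.1
Primary income: 636.0 + 237.5 - 838.3 = 35.2
Current account = 1352.5 + (-248.1) + 35.2 = 1139.6
(Excluded from the current account — financial account: borrowing by resident firms from foreign banks 528.9, increase in resident deposits held at foreign banks 663.5, foreign purchases of domestic corporate bonds 1943.8; capital account: acquisition of foreign patents and trademarks (non-produced assets) 244.4.)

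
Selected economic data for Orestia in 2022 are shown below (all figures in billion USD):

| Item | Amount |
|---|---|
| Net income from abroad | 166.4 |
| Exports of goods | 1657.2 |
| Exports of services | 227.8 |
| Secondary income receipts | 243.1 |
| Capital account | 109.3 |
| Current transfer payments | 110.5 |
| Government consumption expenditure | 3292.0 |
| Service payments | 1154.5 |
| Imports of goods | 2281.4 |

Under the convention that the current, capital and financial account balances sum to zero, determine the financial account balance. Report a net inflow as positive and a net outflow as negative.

Goods balance = 1657.2 - 2281.4 = -624.2
Services balance = 227.8 - 1154.5 = -926.7
Trade balance (goods + services) = -624.2 + (-926.7) = -1550.9
Net primary income = 166.4
Net secondary income = 243.1 - 110.5 = 132.6
Current account = -1550.9 + 166.4 + 132.6 = -1251.9
Financial account = -(-1251.9 + 109.3) = 1142.6

1142.6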